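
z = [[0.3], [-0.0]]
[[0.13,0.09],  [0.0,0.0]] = z @[[0.44, 0.3]]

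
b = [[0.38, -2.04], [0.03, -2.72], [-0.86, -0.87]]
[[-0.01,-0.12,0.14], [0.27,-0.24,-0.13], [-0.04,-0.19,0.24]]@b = [[-0.13, 0.22], [0.21, 0.22], [-0.23, 0.39]]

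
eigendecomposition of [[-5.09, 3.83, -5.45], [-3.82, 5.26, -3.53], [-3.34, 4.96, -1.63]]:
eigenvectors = [[0.87+0.00j,(0.5-0.19j),(0.5+0.19j)], [0.42+0.00j,-0.19-0.24j,(-0.19+0.24j)], [0.26+0.00j,(-0.78+0j),(-0.78-0j)]]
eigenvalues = [(-4.86+0j), (1.7+0.73j), (1.7-0.73j)]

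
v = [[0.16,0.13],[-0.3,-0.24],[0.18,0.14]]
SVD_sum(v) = [[0.16, 0.13], [-0.3, -0.24], [0.18, 0.14]] + [[-0.00, 0.0], [0.0, -0.00], [0.00, -0.0]]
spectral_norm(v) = 0.49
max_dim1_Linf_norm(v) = 0.3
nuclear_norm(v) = 0.50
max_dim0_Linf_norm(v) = 0.3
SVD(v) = [[-0.42, -0.56], [0.78, 0.18], [-0.46, 0.81]] @ diag([0.4920248306525124, 0.00340088537980706]) @ [[-0.78, -0.62],[0.62, -0.78]]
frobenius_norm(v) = 0.49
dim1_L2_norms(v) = [0.21, 0.38, 0.23]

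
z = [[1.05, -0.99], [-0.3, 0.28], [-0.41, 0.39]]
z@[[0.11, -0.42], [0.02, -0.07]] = [[0.10, -0.37], [-0.03, 0.11], [-0.04, 0.14]]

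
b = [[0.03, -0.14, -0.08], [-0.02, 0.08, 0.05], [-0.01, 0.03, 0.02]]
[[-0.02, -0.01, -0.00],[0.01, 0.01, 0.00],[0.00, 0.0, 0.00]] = b@[[0.02, -0.11, -0.05], [0.12, 0.01, 0.06], [0.03, 0.08, -0.10]]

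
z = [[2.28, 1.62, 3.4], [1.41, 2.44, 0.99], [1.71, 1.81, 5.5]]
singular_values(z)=[7.74, 2.08, 0.69]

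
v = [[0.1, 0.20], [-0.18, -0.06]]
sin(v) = [[0.1, 0.2], [-0.18, -0.06]]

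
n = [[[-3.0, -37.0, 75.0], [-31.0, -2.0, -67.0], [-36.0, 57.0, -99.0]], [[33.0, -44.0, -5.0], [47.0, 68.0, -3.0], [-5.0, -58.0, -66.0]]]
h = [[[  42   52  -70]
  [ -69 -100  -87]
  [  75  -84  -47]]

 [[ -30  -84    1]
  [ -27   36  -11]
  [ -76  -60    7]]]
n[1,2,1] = -58.0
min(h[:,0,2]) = -70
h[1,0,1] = -84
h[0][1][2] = -87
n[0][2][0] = -36.0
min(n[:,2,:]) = -99.0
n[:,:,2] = [[75.0, -67.0, -99.0], [-5.0, -3.0, -66.0]]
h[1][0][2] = 1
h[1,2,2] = 7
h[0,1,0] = -69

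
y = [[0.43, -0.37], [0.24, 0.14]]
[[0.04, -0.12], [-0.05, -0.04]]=y@[[-0.08,-0.2], [-0.19,0.09]]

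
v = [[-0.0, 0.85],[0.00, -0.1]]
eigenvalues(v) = [-0.0, -0.1]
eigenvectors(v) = [[1.00, -0.99], [0.0, 0.12]]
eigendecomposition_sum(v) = [[-0.00, -0.00],[-0.0, -0.00]] + [[-0.00, 0.85], [-0.00, -0.10]]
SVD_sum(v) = [[0.00, 0.85], [0.00, -0.10]] + [[-0.00, -0.00],[-0.0, -0.00]]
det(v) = 0.00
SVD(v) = [[-0.99,-0.12], [0.12,-0.99]] @ diag([0.8558621384311845, -0.0]) @ [[-0.0,-1.00],[-1.0,-0.0]]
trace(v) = -0.10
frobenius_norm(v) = 0.86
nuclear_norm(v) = 0.86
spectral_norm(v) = 0.86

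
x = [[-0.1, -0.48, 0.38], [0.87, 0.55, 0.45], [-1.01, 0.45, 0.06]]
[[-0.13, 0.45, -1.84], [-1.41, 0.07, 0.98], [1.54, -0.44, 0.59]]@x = [[2.26,-0.52,0.04], [-0.79,1.16,-0.45], [-1.13,-0.72,0.42]]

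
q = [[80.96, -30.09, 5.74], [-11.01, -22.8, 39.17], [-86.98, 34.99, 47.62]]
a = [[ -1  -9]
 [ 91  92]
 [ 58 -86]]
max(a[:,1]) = 92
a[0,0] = -1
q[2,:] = [-86.98, 34.99, 47.62]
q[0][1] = -30.09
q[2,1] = 34.99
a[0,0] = -1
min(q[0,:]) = -30.09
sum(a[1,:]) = 183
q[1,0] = -11.01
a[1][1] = 92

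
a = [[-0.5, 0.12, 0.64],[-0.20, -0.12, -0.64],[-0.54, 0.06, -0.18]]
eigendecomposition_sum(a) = [[(-0.25+0.24j), (0.06-0.01j), (0.32+0.23j)], [-0.07-0.33j, -0.03+0.06j, -0.35+0.15j], [-0.27-0.13j, (0.03+0.05j), (-0.09+0.33j)]] + [[-0.25-0.24j, 0.06+0.01j, (0.32-0.23j)], [(-0.07+0.33j), -0.03-0.06j, (-0.35-0.15j)], [(-0.27+0.13j), 0.03-0.05j, (-0.09-0.33j)]] + [[-0.01-0.00j, -0.01+0.00j, 0.01+0.00j], [(-0.06-0j), -0.07+0.00j, 0.07+0.00j], [0.01+0.00j, (0.01-0j), -0.01-0.00j]]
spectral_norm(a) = 0.95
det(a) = -0.04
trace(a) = -0.80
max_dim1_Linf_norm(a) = 0.64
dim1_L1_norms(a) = [1.26, 0.96, 0.78]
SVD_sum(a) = [[-0.24, 0.14, 0.72], [0.17, -0.1, -0.52], [-0.00, 0.0, 0.01]] + [[-0.26, 0.01, -0.09], [-0.37, 0.01, -0.12], [-0.54, 0.02, -0.18]] + [[-0.00, -0.03, 0.0],  [-0.0, -0.04, 0.01],  [0.00, 0.04, -0.01]]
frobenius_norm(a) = 1.21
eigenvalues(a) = [(-0.36+0.63j), (-0.36-0.63j), (-0.08+0j)]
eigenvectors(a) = [[(-0.6+0j),(-0.6-0j),(-0.13+0j)], [0.31-0.51j,(0.31+0.51j),(-0.99+0j)], [(-0.19-0.5j),(-0.19+0.5j),0.10+0.00j]]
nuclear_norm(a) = 1.76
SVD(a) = [[-0.81, -0.37, -0.45], [0.59, -0.52, -0.62], [-0.01, -0.77, 0.64]] @ diag([0.9537414784936137, 0.7432812388281063, 0.05924687508190853]) @ [[0.31, -0.18, -0.94], [0.95, -0.04, 0.32], [0.09, 0.98, -0.16]]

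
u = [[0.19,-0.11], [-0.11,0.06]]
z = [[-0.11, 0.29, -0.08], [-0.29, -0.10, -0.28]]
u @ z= [[0.01, 0.07, 0.02], [-0.01, -0.04, -0.01]]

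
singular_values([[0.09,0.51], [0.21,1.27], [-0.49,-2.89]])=[3.24, 0.01]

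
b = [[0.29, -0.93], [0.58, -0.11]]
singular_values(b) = [1.03, 0.49]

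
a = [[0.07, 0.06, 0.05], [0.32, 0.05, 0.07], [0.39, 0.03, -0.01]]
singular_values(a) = [0.52, 0.09, 0.03]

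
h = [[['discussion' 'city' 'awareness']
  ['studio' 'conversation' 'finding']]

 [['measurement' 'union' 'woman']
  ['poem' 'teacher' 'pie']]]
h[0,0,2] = 'awareness'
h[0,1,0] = 'studio'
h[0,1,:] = ['studio', 'conversation', 'finding']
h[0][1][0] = 'studio'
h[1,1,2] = 'pie'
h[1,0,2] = 'woman'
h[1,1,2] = 'pie'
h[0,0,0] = 'discussion'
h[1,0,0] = 'measurement'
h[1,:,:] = [['measurement', 'union', 'woman'], ['poem', 'teacher', 'pie']]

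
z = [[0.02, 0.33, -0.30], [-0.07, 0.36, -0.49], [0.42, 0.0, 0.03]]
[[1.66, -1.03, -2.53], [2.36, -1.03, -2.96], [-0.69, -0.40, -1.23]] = z@[[-1.47, -0.94, -3.15],[2.83, -3.17, -4.75],[-2.53, -0.10, 3.01]]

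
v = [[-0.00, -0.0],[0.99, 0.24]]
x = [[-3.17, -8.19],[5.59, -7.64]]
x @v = [[-8.11, -1.97], [-7.56, -1.83]]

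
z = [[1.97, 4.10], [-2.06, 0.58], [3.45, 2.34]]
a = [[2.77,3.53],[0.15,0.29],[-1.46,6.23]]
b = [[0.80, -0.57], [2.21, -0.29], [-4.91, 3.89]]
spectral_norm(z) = 6.03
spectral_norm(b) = 6.63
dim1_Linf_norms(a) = [3.53, 0.29, 6.23]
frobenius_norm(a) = 7.82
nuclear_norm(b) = 7.73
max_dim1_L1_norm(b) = 8.8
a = b + z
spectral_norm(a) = 7.17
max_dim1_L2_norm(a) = 6.4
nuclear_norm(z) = 8.54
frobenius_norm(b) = 6.72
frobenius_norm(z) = 6.53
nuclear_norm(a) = 10.30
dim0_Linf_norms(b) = [4.91, 3.89]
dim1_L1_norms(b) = [1.37, 2.5, 8.8]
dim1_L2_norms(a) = [4.49, 0.33, 6.4]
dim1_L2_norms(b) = [0.98, 2.23, 6.26]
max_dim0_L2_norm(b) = 5.44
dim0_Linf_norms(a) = [2.77, 6.23]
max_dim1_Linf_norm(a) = 6.23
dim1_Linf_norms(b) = [0.8, 2.21, 4.91]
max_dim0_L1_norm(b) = 7.92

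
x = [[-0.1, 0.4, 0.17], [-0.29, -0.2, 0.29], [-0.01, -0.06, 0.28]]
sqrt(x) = [[0.39, 0.6, -0.04], [-0.42, 0.27, 0.34], [-0.03, -0.05, 0.54]]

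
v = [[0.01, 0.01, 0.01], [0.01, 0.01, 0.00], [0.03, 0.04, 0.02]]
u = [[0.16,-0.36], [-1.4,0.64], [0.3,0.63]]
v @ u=[[-0.01, 0.01],[-0.01, 0.0],[-0.05, 0.03]]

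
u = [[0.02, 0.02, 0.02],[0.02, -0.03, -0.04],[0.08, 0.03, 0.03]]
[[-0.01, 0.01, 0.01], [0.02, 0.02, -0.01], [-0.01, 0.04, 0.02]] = u @ [[0.03, 0.57, 0.15],[-0.05, -0.07, -0.16],[-0.35, -0.21, 0.43]]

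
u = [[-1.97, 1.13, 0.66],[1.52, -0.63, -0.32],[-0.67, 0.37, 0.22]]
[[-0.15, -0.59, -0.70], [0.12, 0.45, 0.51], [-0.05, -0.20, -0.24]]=u @ [[0.1,  0.29,  0.32], [0.16,  0.02,  0.15], [-0.21,  -0.06,  -0.36]]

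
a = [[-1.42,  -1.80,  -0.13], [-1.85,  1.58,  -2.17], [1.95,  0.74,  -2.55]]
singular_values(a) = [3.83, 3.0, 1.75]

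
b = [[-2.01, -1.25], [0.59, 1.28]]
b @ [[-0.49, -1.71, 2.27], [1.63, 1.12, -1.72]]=[[-1.05,2.04,-2.41], [1.8,0.42,-0.86]]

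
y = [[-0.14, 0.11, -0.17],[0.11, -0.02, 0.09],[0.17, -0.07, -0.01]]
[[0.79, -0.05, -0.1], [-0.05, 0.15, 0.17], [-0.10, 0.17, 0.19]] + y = [[0.65, 0.06, -0.27],[0.06, 0.13, 0.26],[0.07, 0.1, 0.18]]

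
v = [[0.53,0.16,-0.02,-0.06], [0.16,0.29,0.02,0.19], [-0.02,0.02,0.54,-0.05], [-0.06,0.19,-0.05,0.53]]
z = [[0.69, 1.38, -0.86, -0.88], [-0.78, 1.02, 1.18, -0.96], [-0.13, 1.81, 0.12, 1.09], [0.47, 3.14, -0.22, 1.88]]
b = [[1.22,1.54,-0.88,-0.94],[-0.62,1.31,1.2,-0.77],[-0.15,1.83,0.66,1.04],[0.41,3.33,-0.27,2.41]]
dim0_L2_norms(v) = [0.56, 0.38, 0.54, 0.57]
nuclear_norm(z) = 8.26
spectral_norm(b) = 4.76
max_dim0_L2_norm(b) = 4.3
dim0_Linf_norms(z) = [0.78, 3.14, 1.18, 1.88]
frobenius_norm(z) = 5.10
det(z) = -2.38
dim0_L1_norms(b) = [2.4, 8.01, 3.01, 5.16]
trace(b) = 5.60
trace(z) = 3.71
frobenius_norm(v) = 1.04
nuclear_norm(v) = 1.89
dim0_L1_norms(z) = [2.07, 7.35, 2.38, 4.81]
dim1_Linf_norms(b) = [1.54, 1.31, 1.83, 3.33]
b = v + z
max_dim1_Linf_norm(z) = 3.14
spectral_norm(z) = 4.35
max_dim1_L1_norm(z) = 5.71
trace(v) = 1.89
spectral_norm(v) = 0.66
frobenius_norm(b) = 5.63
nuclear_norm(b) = 9.16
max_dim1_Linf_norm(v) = 0.54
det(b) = 3.40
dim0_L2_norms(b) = [1.44, 4.3, 1.65, 2.89]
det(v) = 0.02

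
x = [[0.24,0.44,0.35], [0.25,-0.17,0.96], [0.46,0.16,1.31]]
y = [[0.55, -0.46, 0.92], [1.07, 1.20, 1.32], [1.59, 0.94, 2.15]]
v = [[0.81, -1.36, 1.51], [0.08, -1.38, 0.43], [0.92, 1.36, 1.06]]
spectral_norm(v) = 2.53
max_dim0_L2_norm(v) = 2.37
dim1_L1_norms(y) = [1.93, 3.59, 4.68]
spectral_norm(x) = 1.76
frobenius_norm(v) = 3.27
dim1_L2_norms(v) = [2.19, 1.45, 1.95]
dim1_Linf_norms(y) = [0.92, 1.32, 2.15]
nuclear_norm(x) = 2.26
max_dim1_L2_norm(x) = 1.4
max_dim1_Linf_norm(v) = 1.51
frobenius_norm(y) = 3.70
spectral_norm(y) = 3.57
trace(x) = 1.38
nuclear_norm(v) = 4.60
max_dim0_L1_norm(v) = 4.1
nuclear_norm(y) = 4.55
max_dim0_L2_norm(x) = 1.66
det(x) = 0.00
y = x @ v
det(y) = -0.00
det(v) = 0.00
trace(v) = 0.49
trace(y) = 3.90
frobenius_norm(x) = 1.83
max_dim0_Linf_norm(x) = 1.31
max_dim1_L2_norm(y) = 2.83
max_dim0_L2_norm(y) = 2.69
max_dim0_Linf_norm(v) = 1.51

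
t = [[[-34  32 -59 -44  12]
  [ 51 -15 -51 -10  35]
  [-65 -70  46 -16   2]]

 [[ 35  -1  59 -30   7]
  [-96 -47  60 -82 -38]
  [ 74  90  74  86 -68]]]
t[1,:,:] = [[35, -1, 59, -30, 7], [-96, -47, 60, -82, -38], [74, 90, 74, 86, -68]]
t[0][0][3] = -44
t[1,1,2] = 60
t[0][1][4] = 35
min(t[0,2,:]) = -70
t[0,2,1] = -70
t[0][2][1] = -70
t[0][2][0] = -65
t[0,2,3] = -16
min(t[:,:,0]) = -96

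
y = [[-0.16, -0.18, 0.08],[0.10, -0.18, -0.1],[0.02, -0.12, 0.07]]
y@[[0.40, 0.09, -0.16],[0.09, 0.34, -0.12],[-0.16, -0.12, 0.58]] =[[-0.09,  -0.09,  0.09], [0.04,  -0.04,  -0.05], [-0.01,  -0.05,  0.05]]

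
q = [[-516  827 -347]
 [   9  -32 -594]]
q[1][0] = 9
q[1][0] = 9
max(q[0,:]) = 827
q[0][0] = -516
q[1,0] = 9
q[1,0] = 9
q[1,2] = -594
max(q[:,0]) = 9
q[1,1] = -32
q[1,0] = 9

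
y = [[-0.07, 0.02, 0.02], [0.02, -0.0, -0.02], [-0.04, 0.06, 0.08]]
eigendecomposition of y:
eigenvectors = [[-0.93, -0.1, 0.00], [0.18, 0.3, 0.71], [-0.33, -0.95, -0.71]]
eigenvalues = [-0.07, 0.06, 0.02]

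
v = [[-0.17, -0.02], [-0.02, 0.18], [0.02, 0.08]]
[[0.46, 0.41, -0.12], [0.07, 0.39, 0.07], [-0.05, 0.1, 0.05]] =v @[[-2.73, -2.61, 0.66], [0.09, 1.87, 0.46]]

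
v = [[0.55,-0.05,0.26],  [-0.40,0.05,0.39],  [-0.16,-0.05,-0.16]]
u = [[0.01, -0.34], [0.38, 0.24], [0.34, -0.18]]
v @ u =[[0.07, -0.25], [0.15, 0.08], [-0.08, 0.07]]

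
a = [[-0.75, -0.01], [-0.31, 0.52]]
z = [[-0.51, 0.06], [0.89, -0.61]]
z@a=[[0.36, 0.04], [-0.48, -0.33]]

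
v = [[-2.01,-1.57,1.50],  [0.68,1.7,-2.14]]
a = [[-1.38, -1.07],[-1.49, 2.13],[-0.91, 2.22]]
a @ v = [[2.05, 0.35, 0.22], [4.44, 5.96, -6.79], [3.34, 5.20, -6.12]]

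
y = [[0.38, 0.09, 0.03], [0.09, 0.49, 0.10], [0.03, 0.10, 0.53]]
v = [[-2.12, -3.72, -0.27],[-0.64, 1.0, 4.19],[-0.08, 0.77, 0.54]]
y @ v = [[-0.87, -1.30, 0.29], [-0.51, 0.23, 2.08], [-0.17, 0.4, 0.70]]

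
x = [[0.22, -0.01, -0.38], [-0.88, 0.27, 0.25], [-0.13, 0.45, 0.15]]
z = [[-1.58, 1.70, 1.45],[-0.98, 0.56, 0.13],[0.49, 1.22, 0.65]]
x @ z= [[-0.52,  -0.1,  0.07],[1.25,  -1.04,  -1.08],[-0.16,  0.21,  -0.03]]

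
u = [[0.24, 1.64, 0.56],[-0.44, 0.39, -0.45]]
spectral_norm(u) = 1.76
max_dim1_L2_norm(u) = 1.75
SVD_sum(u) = [[0.19, 1.66, 0.50], [0.02, 0.18, 0.06]] + [[0.05, -0.02, 0.06], [-0.46, 0.21, -0.51]]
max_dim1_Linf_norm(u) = 1.64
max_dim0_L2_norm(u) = 1.69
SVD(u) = [[-0.99,  -0.11], [-0.11,  0.99]] @ diag([1.7584257562649237, 0.7189846032455289]) @ [[-0.11,  -0.95,  -0.29], [-0.65,  0.29,  -0.71]]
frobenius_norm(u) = 1.90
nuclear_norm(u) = 2.48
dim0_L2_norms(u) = [0.5, 1.69, 0.72]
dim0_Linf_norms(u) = [0.44, 1.64, 0.56]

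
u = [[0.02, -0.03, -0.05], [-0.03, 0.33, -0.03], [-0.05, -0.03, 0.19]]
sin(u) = [[0.02, -0.03, -0.05], [-0.03, 0.32, -0.03], [-0.05, -0.03, 0.19]]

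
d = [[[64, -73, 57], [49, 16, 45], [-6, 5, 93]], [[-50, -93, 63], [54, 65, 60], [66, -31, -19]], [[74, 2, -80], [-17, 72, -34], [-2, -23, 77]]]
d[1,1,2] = 60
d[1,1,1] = 65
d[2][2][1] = -23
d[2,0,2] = -80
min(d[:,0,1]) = -93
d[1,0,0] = -50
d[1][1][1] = 65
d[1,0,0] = -50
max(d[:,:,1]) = 72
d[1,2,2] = -19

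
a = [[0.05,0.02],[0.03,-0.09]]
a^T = [[0.05, 0.03],[0.02, -0.09]]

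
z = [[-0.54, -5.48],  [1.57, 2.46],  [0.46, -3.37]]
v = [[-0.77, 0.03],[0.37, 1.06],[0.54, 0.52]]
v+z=[[-1.31, -5.45], [1.94, 3.52], [1.0, -2.85]]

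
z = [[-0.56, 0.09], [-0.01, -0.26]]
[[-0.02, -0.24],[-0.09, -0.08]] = z @ [[0.08, 0.48], [0.33, 0.28]]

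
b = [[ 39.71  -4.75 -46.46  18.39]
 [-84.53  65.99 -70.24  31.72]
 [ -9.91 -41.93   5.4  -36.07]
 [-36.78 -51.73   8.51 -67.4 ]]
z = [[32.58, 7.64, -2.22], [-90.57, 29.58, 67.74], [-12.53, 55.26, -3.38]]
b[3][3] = -67.4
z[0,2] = -2.22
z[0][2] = -2.22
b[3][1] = -51.73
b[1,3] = 31.72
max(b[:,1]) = 65.99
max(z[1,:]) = 67.74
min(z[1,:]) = -90.57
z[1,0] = -90.57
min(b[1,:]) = -84.53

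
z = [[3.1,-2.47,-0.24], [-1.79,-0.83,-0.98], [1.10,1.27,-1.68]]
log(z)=[[1.32,-0.42,-0.85], [-0.05,0.8,-1.77], [1.21,2.95,0.81]]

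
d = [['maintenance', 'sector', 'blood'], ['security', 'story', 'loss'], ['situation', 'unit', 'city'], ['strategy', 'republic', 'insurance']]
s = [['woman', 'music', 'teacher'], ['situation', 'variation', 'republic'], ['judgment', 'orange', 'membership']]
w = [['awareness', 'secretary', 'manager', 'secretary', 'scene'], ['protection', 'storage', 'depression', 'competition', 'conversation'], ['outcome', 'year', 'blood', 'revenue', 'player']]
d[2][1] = 'unit'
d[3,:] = ['strategy', 'republic', 'insurance']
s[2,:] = ['judgment', 'orange', 'membership']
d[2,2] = 'city'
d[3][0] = 'strategy'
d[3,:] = ['strategy', 'republic', 'insurance']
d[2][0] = 'situation'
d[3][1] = 'republic'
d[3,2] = 'insurance'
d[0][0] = 'maintenance'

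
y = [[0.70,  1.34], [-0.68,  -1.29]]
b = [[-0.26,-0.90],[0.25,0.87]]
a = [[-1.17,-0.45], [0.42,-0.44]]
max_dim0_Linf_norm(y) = 1.34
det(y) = 0.01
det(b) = -0.00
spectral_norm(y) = 2.10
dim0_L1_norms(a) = [1.59, 0.89]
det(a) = 0.70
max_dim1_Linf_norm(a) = 1.17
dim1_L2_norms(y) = [1.51, 1.46]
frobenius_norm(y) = 2.10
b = y @ a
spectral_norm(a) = 1.28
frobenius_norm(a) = 1.39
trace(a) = -1.61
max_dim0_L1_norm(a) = 1.59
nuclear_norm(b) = 1.30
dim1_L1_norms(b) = [1.16, 1.12]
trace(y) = -0.59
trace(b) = 0.61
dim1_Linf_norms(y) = [1.34, 1.29]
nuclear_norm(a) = 1.83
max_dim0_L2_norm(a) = 1.24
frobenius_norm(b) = 1.30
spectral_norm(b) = 1.30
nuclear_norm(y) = 2.10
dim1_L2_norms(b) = [0.94, 0.91]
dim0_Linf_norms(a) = [1.17, 0.45]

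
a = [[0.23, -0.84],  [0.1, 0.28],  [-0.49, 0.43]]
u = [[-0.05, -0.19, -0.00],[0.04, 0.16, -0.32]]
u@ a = [[-0.03, -0.01], [0.18, -0.13]]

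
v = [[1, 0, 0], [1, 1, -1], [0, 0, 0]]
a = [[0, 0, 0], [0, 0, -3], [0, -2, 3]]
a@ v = [[0, 0, 0], [0, 0, 0], [-2, -2, 2]]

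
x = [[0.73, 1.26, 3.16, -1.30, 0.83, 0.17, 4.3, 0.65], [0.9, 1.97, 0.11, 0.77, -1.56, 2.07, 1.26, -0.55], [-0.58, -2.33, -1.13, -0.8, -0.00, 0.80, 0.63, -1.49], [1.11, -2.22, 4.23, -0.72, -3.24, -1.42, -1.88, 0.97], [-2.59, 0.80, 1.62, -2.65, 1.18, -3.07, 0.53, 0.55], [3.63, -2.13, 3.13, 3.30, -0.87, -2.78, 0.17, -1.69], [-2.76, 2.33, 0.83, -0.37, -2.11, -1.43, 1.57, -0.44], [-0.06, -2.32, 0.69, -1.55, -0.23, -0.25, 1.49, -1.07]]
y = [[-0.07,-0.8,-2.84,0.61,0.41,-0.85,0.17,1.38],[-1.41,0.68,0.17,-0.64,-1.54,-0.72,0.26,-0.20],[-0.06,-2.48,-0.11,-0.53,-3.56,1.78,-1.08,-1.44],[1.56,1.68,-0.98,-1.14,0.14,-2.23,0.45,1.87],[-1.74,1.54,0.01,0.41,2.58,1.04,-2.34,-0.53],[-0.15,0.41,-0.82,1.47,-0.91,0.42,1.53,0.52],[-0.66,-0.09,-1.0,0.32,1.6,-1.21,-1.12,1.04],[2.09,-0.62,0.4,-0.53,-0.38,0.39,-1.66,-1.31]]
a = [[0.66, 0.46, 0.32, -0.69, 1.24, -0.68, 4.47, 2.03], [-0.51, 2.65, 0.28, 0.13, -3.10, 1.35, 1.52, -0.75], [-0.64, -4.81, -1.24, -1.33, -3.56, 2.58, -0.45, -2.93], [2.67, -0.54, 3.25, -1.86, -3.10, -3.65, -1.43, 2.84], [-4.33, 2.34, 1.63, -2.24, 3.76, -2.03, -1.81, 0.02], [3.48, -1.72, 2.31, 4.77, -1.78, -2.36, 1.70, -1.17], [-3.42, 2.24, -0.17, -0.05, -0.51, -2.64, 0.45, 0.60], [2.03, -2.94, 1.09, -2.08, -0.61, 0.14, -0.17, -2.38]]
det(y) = 693.54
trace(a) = -0.32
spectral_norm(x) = 8.54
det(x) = -4522.96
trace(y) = -0.07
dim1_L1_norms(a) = [10.55, 10.29, 17.54, 19.34, 18.16, 19.29, 10.08, 11.44]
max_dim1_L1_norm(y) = 11.04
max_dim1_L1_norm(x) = 17.7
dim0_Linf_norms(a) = [4.33, 4.81, 3.25, 4.77, 3.76, 3.65, 4.47, 2.93]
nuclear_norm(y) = 24.15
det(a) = -204466.51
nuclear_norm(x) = 35.01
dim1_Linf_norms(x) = [4.3, 2.07, 2.33, 4.23, 3.07, 3.63, 2.76, 2.32]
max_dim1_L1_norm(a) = 19.34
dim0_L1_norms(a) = [17.74, 17.7, 10.29, 13.15, 17.66, 15.43, 12.0, 12.72]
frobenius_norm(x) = 14.59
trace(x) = -0.25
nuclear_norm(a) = 44.51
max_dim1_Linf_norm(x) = 4.3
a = y + x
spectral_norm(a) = 10.74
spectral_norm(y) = 6.45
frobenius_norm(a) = 17.80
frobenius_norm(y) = 10.15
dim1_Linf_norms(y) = [2.84, 1.54, 3.56, 2.23, 2.58, 1.53, 1.6, 2.09]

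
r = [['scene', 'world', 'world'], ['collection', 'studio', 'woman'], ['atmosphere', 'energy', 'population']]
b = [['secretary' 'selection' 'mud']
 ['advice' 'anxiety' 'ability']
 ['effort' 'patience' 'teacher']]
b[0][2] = 'mud'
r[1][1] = 'studio'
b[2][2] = 'teacher'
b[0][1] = 'selection'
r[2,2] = 'population'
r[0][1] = 'world'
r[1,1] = 'studio'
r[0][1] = 'world'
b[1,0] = 'advice'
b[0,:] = ['secretary', 'selection', 'mud']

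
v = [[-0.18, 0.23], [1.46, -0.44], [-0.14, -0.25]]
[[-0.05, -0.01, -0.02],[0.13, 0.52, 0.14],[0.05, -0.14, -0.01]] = v @ [[0.03, 0.45, 0.09], [-0.20, 0.30, -0.03]]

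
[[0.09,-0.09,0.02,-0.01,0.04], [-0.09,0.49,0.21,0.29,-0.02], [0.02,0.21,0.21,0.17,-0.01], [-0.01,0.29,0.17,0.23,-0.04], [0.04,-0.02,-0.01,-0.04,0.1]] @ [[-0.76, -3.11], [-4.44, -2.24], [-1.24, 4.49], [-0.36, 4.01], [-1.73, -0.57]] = [[0.24, -0.05], [-2.44, 1.3], [-1.25, 1.10], [-1.50, 1.09], [-0.09, -0.34]]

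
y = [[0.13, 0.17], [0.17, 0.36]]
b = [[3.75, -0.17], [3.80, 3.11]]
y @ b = [[1.13, 0.51],[2.01, 1.09]]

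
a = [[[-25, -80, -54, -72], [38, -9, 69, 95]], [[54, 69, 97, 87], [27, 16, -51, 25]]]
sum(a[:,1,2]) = 18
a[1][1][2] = -51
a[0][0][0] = -25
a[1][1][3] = 25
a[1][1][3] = 25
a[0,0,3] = -72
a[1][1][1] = 16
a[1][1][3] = 25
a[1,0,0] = 54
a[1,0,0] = 54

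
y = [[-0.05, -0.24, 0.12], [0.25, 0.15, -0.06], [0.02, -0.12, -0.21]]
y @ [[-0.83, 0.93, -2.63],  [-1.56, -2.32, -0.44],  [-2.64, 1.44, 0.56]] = [[0.1, 0.68, 0.30], [-0.28, -0.20, -0.76], [0.72, -0.01, -0.12]]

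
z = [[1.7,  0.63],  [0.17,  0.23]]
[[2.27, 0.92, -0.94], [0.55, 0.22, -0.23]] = z @ [[0.61,0.25,-0.25], [1.96,0.79,-0.82]]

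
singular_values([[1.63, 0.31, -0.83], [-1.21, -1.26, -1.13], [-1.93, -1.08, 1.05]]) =[3.25, 1.75, 0.38]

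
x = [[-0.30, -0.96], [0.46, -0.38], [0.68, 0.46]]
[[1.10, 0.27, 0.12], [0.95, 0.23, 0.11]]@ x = [[-0.12, -1.1],[-0.10, -0.95]]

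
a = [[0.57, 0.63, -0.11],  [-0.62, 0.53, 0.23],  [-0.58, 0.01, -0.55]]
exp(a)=[[1.46, 1.03, -0.02], [-1.09, 1.36, 0.26], [-0.57, -0.21, 0.59]]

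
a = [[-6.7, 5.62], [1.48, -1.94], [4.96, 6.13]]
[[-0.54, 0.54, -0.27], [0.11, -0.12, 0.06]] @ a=[[3.08, -5.74], [-0.62, 1.22]]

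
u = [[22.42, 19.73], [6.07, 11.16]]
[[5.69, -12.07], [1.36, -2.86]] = u @ [[0.28, -0.60],  [-0.03, 0.07]]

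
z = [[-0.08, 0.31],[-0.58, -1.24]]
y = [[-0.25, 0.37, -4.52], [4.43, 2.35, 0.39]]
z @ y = [[1.39, 0.70, 0.48], [-5.35, -3.13, 2.14]]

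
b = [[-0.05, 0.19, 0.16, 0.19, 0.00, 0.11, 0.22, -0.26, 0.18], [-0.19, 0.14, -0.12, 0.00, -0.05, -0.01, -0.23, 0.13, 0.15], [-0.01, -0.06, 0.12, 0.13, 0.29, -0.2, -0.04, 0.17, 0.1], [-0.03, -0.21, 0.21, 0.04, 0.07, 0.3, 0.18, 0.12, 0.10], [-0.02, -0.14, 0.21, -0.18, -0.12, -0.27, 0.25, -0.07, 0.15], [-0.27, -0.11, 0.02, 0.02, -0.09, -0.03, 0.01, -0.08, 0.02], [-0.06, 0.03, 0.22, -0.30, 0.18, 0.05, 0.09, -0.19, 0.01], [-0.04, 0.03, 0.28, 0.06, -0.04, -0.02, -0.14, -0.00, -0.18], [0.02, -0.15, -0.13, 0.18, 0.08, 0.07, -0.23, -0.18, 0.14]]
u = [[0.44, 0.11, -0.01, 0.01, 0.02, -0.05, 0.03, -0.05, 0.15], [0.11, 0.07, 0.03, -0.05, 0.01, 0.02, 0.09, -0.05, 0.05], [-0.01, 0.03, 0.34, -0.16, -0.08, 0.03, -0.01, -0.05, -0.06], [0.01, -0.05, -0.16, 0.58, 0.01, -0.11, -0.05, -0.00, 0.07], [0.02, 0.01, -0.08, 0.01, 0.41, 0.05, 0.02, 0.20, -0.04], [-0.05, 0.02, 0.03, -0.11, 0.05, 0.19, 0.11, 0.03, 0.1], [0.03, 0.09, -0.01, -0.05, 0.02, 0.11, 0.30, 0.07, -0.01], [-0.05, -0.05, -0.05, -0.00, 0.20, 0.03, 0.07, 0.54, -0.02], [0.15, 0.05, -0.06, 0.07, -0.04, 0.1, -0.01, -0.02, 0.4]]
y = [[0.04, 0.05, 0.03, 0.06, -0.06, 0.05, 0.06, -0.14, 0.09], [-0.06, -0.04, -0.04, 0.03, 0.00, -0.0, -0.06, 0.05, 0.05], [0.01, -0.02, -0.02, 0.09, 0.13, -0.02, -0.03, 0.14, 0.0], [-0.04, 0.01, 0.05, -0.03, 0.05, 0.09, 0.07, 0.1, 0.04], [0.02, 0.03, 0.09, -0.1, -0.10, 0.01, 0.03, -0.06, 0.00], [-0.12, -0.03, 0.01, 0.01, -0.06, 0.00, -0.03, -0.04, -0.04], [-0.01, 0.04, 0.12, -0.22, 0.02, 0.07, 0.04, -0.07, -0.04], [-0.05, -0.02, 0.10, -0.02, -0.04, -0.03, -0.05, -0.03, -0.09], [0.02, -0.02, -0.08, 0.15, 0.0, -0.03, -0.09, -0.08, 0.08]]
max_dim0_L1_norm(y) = 0.71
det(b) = -0.00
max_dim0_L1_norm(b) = 1.47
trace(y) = -0.06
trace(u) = 3.27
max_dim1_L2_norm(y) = 0.28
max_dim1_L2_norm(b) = 0.52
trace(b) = 0.33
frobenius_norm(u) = 1.33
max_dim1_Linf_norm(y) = 0.22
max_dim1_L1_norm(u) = 1.04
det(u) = -0.00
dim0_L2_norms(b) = [0.34, 0.4, 0.54, 0.46, 0.39, 0.47, 0.53, 0.46, 0.39]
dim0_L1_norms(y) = [0.37, 0.26, 0.54, 0.71, 0.46, 0.3, 0.46, 0.71, 0.43]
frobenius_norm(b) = 1.34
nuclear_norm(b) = 3.81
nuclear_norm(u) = 3.28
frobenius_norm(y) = 0.60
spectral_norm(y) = 0.41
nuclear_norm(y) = 1.38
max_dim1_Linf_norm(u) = 0.58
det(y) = 0.00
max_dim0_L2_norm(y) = 0.31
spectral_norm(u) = 0.74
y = b @ u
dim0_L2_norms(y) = [0.16, 0.09, 0.21, 0.31, 0.2, 0.13, 0.16, 0.26, 0.17]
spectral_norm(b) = 0.71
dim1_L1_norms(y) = [0.58, 0.33, 0.46, 0.48, 0.44, 0.34, 0.63, 0.43, 0.55]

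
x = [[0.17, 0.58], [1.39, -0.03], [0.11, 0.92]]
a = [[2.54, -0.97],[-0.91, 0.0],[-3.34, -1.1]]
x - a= [[-2.37, 1.55], [2.3, -0.03], [3.45, 2.02]]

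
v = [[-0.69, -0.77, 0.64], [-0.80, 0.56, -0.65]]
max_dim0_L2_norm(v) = 1.06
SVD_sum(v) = [[-0.01, -0.73, 0.69], [0.01, 0.61, -0.58]] + [[-0.68,-0.04,-0.05], [-0.81,-0.05,-0.07]]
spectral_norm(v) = 1.31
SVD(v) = [[-0.77, 0.64],[0.64, 0.77]] @ diag([1.3141406918960135, 1.0619483235558438]) @ [[0.01, 0.72, -0.69], [-0.99, -0.06, -0.08]]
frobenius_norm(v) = 1.69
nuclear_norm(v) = 2.38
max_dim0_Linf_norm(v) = 0.8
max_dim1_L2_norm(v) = 1.22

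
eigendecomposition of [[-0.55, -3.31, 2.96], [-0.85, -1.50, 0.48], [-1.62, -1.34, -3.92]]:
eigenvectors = [[-0.88+0.00j,(0.3+0.6j),(0.3-0.6j)], [(0.43+0j),-0.00+0.29j,-0.00-0.29j], [0.19+0.00j,-0.68+0.00j,(-0.68-0j)]]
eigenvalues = [(0.43+0j), (-3.2+2j), (-3.2-2j)]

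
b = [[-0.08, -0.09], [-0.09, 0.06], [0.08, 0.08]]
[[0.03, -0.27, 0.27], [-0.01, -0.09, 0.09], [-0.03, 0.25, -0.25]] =b @ [[-0.06, 1.83, -1.88], [-0.29, 1.32, -1.28]]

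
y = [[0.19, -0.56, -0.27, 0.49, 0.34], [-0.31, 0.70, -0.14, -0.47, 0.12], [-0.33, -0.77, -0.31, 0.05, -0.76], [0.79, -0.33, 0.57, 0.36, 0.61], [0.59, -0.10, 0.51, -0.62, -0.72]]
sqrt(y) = [[0.27+0.06j, -0.63+0.19j, (-0.46+0.13j), 0.24+0.10j, -0.01+0.00j], [(-0.33+0.09j), 0.60+0.27j, -0.28+0.19j, (-0.27+0.14j), (0.11+0j)], [0.20-0.03j, (-0.34-0.09j), (0.57-0.06j), -0.27-0.05j, (-0.61-0j)], [0.16+0.11j, (-0.33+0.34j), 0.24j, (0.75+0.18j), 0.59+0.01j], [(0.96-0.1j), 0.62-0.32j, 1.10-0.23j, -0.41-0.17j, (0.35-0.01j)]]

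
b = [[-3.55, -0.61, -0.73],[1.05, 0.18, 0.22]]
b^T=[[-3.55, 1.05], [-0.61, 0.18], [-0.73, 0.22]]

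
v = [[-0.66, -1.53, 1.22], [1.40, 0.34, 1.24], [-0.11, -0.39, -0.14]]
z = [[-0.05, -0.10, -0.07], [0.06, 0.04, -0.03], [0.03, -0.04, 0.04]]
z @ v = [[-0.1, 0.07, -0.18],[0.02, -0.07, 0.13],[-0.08, -0.08, -0.02]]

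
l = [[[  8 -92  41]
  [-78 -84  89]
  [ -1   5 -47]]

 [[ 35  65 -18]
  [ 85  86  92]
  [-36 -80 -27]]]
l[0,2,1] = 5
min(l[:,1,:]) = -84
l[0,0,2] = 41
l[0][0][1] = -92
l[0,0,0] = 8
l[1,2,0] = -36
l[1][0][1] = 65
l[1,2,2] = -27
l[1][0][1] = 65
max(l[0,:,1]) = 5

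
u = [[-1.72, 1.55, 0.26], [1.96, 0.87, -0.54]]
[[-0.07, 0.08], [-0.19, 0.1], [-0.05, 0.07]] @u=[[0.28,-0.04,-0.06], [0.52,-0.21,-0.1], [0.22,-0.02,-0.05]]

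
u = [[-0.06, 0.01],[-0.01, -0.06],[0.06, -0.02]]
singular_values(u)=[0.09, 0.06]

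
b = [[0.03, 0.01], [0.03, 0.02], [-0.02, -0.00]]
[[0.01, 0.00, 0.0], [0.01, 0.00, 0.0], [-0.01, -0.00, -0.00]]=b @ [[0.26, 0.05, 0.01], [-0.02, -0.02, 0.09]]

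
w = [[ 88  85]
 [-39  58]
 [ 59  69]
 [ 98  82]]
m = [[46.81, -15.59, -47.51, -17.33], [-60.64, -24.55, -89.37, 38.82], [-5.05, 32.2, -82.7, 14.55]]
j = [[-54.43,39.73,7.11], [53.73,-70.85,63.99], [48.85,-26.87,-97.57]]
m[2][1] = 32.2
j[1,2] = 63.99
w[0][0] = 88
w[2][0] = 59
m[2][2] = -82.7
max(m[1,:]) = 38.82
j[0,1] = 39.73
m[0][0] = 46.81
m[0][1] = -15.59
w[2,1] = 69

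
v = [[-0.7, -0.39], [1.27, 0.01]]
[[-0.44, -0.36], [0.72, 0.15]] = v@[[0.57, 0.11], [0.11, 0.73]]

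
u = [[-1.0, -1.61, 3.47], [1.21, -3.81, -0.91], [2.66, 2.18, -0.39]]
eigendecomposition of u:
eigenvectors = [[(0.71+0j),-0.61+0.00j,(-0.61-0j)], [0.03+0.00j,(0.03+0.6j),(0.03-0.6j)], [(0.71+0j),(0.51-0.08j),(0.51+0.08j)]]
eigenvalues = [(2.38+0j), (-3.79+2.02j), (-3.79-2.02j)]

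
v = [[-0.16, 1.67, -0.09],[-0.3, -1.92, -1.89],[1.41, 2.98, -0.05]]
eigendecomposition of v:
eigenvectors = [[0.89+0.00j, 0.37+0.18j, 0.37-0.18j], [-0.45+0.00j, -0.30+0.47j, -0.30-0.47j], [0.07+0.00j, 0.72+0.00j, 0.72-0.00j]]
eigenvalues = [(-1+0j), (-0.56+2.29j), (-0.56-2.29j)]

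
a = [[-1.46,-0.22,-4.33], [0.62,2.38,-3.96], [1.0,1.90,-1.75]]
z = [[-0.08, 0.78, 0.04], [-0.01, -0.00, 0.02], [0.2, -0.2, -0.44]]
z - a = [[1.38,1.0,4.37], [-0.63,-2.38,3.98], [-0.8,-2.10,1.31]]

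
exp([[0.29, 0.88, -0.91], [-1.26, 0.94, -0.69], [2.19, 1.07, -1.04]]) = [[-0.02, 0.57, -0.51], [-2.03, 1.23, 0.10], [0.03, 1.40, -0.23]]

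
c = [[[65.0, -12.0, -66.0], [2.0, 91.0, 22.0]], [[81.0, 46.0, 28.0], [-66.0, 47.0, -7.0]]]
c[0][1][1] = 91.0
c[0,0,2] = -66.0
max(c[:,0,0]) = 81.0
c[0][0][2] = -66.0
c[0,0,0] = 65.0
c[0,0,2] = -66.0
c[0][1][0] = 2.0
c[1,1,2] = -7.0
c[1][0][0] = 81.0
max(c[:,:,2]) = 28.0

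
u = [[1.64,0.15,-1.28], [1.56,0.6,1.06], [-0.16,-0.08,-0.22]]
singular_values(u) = [2.34, 1.7, 0.0]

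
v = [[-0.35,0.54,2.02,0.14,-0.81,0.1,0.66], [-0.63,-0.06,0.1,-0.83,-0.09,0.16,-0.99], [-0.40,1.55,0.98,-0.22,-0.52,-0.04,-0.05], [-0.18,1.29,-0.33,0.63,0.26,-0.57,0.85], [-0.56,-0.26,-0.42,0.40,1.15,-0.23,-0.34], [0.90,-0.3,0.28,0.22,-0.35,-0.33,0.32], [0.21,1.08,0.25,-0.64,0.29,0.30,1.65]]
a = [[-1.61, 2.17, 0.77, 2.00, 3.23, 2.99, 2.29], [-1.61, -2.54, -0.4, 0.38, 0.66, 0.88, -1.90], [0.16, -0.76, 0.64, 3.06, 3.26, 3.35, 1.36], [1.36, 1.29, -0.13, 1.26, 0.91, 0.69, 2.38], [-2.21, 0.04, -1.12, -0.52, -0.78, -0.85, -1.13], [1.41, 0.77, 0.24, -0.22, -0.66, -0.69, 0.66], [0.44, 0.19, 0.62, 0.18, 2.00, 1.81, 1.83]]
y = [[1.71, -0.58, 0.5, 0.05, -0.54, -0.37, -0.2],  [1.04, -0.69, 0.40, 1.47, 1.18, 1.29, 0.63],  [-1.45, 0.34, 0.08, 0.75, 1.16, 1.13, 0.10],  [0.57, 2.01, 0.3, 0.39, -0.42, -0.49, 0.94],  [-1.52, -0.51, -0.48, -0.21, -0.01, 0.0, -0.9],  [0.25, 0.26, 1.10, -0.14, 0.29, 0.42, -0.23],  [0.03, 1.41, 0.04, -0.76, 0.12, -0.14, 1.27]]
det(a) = -0.01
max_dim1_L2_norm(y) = 2.71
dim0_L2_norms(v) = [1.37, 2.38, 2.34, 1.33, 1.59, 0.78, 2.25]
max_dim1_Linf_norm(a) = 3.35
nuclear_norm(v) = 10.65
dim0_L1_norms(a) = [8.8, 7.76, 3.92, 7.62, 11.5, 11.26, 11.55]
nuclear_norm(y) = 11.67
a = v @ y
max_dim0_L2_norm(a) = 5.23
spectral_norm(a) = 9.01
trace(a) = -1.89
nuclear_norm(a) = 19.85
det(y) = -0.00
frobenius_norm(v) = 4.80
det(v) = 2.47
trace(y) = 3.17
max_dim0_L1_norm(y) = 6.57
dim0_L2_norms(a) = [3.76, 3.75, 1.7, 3.93, 5.23, 5.09, 4.63]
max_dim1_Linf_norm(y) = 2.01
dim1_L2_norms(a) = [6.04, 3.76, 5.84, 3.48, 3.0, 2.01, 3.36]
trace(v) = 3.67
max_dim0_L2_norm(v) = 2.38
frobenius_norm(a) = 11.01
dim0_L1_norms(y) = [6.57, 5.8, 2.9, 3.77, 3.72, 3.84, 4.27]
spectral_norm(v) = 3.30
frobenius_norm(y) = 5.67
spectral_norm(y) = 3.40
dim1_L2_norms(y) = [2.0, 2.71, 2.33, 2.43, 1.91, 1.29, 2.05]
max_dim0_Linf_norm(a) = 3.35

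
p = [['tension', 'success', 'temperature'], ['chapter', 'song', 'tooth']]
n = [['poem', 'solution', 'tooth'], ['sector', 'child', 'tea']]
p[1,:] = ['chapter', 'song', 'tooth']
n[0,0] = 'poem'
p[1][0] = 'chapter'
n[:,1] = ['solution', 'child']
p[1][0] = 'chapter'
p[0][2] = 'temperature'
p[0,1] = 'success'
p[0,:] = ['tension', 'success', 'temperature']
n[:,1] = ['solution', 'child']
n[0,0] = 'poem'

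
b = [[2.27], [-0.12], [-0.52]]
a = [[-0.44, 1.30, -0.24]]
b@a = [[-1.0, 2.95, -0.54], [0.05, -0.16, 0.03], [0.23, -0.68, 0.12]]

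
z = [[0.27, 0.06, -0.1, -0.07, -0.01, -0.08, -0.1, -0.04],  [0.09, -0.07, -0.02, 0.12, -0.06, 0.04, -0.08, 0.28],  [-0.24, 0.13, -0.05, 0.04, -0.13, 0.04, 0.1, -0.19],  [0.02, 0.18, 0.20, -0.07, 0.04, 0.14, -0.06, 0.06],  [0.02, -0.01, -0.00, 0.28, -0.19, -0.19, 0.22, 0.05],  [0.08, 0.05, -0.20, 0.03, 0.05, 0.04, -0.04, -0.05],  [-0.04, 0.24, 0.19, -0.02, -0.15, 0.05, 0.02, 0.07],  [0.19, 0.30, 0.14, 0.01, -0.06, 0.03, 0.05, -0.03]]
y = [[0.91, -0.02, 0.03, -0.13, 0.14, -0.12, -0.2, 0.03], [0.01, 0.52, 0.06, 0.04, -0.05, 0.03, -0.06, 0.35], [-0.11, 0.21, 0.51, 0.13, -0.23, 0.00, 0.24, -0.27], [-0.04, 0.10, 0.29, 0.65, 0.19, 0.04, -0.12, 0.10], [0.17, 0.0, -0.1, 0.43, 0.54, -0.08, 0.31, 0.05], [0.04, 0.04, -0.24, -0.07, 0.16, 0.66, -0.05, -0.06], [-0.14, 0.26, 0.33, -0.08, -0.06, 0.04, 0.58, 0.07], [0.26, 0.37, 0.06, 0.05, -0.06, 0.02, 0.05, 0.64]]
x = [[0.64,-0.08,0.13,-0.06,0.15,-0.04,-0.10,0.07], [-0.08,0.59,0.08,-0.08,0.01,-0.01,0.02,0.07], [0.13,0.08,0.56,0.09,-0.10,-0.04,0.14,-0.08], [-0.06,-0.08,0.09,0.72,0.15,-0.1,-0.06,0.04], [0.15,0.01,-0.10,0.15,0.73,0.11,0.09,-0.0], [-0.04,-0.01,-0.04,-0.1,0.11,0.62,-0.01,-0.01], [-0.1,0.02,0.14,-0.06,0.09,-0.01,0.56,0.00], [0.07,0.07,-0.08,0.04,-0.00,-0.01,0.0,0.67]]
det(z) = -0.00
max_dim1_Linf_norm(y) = 0.91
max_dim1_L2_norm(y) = 0.96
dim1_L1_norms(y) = [1.58, 1.12, 1.7, 1.53, 1.68, 1.32, 1.56, 1.51]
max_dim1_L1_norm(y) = 1.7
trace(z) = -0.08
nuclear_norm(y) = 5.46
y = z + x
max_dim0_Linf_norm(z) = 0.3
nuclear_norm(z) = 2.33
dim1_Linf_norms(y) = [0.91, 0.52, 0.51, 0.65, 0.54, 0.66, 0.58, 0.64]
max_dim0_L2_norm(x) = 0.78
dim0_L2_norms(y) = [0.98, 0.73, 0.73, 0.81, 0.66, 0.68, 0.74, 0.79]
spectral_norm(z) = 0.57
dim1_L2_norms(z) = [0.33, 0.34, 0.38, 0.33, 0.45, 0.24, 0.35, 0.39]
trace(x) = 5.09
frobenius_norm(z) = 1.01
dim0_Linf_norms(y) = [0.91, 0.52, 0.51, 0.65, 0.54, 0.66, 0.58, 0.64]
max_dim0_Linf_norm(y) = 0.91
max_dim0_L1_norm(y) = 1.68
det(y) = -0.01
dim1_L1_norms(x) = [1.27, 0.94, 1.22, 1.3, 1.34, 0.94, 0.98, 0.94]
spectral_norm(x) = 0.92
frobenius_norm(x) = 1.91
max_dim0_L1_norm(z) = 1.04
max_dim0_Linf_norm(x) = 0.73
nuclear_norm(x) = 5.09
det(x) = 0.01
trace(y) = 5.01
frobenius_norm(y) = 2.18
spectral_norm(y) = 1.13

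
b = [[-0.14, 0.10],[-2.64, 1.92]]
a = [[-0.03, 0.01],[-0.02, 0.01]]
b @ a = [[0.00, -0.0], [0.04, -0.01]]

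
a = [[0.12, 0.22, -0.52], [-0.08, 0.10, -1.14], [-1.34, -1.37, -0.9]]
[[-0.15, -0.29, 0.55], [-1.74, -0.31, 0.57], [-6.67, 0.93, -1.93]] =a@ [[2.13, -0.39, 0.59], [1.78, -0.47, 1.12], [1.53, 0.26, -0.44]]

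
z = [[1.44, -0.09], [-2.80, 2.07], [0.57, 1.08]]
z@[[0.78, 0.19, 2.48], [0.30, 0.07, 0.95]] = [[1.10, 0.27, 3.49], [-1.56, -0.39, -4.98], [0.77, 0.18, 2.44]]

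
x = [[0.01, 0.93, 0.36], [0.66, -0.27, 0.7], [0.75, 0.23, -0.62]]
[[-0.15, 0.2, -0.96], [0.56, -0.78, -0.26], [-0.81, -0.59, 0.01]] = x@[[-0.24, -0.96, -0.17], [-0.48, 0.27, -0.83], [0.84, -0.11, -0.53]]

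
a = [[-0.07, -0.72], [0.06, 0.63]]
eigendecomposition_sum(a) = [[-0.0, -0.00], [0.0, 0.00]] + [[-0.07, -0.72], [0.06, 0.63]]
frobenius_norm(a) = 0.96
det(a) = -0.00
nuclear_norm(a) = 0.96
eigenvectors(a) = [[-1.0, 0.75], [0.09, -0.66]]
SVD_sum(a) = [[-0.07, -0.72], [0.06, 0.63]] + [[-0.00, 0.00], [-0.00, 0.0]]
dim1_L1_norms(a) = [0.79, 0.69]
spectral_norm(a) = 0.96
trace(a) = 0.56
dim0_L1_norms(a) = [0.13, 1.35]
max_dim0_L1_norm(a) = 1.35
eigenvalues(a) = [-0.0, 0.56]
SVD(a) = [[-0.75, 0.66],[0.66, 0.75]] @ diag([0.9611446941985402, 0.000936383465915578]) @ [[0.10, 1.00],[-1.0, 0.1]]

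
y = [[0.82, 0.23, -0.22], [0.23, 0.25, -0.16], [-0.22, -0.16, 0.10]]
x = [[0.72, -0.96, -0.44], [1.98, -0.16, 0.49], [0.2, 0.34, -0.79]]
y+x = [[1.54, -0.73, -0.66], [2.21, 0.09, 0.33], [-0.02, 0.18, -0.69]]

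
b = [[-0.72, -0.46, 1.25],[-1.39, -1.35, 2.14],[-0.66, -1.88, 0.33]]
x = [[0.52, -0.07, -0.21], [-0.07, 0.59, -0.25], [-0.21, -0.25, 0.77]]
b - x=[[-1.24, -0.39, 1.46], [-1.32, -1.94, 2.39], [-0.45, -1.63, -0.44]]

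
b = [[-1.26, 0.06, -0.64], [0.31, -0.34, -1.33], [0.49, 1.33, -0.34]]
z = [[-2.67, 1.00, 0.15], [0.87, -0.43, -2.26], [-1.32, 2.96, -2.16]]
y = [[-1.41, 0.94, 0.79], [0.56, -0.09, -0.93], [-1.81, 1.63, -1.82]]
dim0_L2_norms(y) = [2.36, 1.88, 2.19]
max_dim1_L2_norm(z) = 3.89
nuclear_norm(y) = 5.24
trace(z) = -5.26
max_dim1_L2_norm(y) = 3.04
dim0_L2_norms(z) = [3.1, 3.15, 3.13]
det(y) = 0.76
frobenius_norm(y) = 3.73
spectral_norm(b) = 1.58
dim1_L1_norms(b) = [1.96, 1.98, 2.16]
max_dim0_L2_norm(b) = 1.51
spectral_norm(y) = 3.21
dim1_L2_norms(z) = [2.86, 2.46, 3.89]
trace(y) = -3.32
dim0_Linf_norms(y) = [1.81, 1.63, 1.82]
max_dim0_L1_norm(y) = 3.78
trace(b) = -1.94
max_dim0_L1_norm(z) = 4.86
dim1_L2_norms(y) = [1.87, 1.09, 3.04]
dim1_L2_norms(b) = [1.41, 1.41, 1.46]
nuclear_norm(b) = 4.25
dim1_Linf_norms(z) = [2.67, 2.26, 2.96]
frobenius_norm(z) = 5.42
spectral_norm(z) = 4.33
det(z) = -15.18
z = b + y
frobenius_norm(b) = 2.47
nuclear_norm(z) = 8.53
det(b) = -2.78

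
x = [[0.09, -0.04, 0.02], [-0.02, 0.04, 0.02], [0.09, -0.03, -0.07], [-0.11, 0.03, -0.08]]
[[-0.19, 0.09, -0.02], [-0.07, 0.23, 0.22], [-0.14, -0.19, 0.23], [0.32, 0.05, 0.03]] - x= [[-0.28, 0.13, -0.04],[-0.05, 0.19, 0.20],[-0.23, -0.16, 0.30],[0.43, 0.02, 0.11]]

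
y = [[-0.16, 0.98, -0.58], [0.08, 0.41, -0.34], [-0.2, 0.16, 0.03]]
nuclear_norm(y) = 1.54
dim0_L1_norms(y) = [0.44, 1.55, 0.95]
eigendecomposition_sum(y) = [[0.18, 0.51, -0.48], [0.12, 0.35, -0.33], [-0.03, -0.08, 0.08]] + [[-0.34, 0.47, -0.10], [-0.04, 0.06, -0.01], [-0.17, 0.23, -0.05]] + [[-0.00, 0.00, 0.0],[-0.00, 0.00, 0.00],[-0.00, 0.01, 0.00]]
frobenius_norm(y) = 1.30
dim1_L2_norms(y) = [1.15, 0.54, 0.26]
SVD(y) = [[-0.91, 0.16, -0.39], [-0.41, -0.58, 0.71], [-0.11, 0.80, 0.59]] @ diag([1.267522471252068, 0.26901800981608204, 0.004011890532502304]) @ [[0.11, -0.85, 0.52], [-0.86, 0.18, 0.47], [0.49, 0.5, 0.71]]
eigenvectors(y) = [[0.82, 0.89, 0.49], [0.56, 0.11, 0.50], [-0.13, 0.44, 0.71]]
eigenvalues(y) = [0.6, -0.33, 0.01]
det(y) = -0.00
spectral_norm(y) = 1.27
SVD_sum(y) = [[-0.12, 0.97, -0.60],[-0.05, 0.44, -0.27],[-0.02, 0.12, -0.07]] + [[-0.04, 0.01, 0.02], [0.13, -0.03, -0.07], [-0.19, 0.04, 0.10]] + [[-0.00,-0.0,-0.00], [0.0,0.00,0.00], [0.00,0.00,0.0]]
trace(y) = 0.28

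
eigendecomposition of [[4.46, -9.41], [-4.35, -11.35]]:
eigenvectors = [[0.97, 0.46], [-0.23, 0.89]]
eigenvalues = [6.72, -13.61]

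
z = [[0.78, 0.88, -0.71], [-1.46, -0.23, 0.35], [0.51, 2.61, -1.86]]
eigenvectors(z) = [[-0.27, 0.12, -0.06], [-0.04, 0.56, 0.64], [-0.96, 0.82, 0.76]]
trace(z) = -1.31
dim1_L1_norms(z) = [2.37, 2.04, 4.98]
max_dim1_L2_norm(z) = 3.25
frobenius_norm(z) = 3.84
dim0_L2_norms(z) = [1.73, 2.76, 2.02]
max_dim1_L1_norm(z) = 4.98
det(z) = 0.01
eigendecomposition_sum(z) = [[0.67,0.86,-0.68],[0.11,0.14,-0.11],[2.39,3.06,-2.41]] + [[-0.02,-0.01,0.01], [-0.10,-0.05,0.03], [-0.15,-0.07,0.05]] + [[0.13, 0.03, -0.04], [-1.46, -0.32, 0.43], [-1.73, -0.38, 0.50]]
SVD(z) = [[-0.37, 0.28, -0.89], [0.23, -0.9, -0.38], [-0.9, -0.34, 0.27]] @ diag([3.5615544456618133, 1.4286446261317913, 0.0021125367033585423]) @ [[-0.30, -0.77, 0.57], [0.95, -0.31, 0.09], [0.11, 0.56, 0.82]]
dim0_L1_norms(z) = [2.75, 3.72, 2.92]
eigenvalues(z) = [-1.6, -0.02, 0.31]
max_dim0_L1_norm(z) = 3.72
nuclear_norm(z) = 4.99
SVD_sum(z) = [[0.40, 1.01, -0.74], [-0.25, -0.63, 0.46], [0.97, 2.46, -1.82]] + [[0.38, -0.12, 0.04], [-1.21, 0.4, -0.11], [-0.46, 0.15, -0.04]] + [[-0.00,-0.00,-0.00],[-0.0,-0.0,-0.0],[0.00,0.0,0.00]]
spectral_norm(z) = 3.56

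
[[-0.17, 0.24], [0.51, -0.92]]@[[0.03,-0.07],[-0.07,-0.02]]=[[-0.02, 0.01], [0.08, -0.02]]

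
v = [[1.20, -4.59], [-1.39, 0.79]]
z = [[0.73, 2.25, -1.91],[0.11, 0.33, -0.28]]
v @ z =[[0.37, 1.19, -1.01], [-0.93, -2.87, 2.43]]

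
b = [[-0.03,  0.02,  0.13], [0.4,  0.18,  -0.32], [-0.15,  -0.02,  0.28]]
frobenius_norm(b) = 0.64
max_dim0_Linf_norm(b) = 0.4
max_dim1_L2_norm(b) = 0.54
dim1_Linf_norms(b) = [0.13, 0.4, 0.28]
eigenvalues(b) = [-0.0, 0.28, 0.15]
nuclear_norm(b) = 0.78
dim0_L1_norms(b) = [0.58, 0.22, 0.73]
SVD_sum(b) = [[-0.07,  -0.03,  0.07], [0.36,  0.14,  -0.37], [-0.20,  -0.08,  0.21]] + [[0.04, 0.05, 0.06], [0.04, 0.04, 0.05], [0.05, 0.06, 0.07]] + [[-0.00, 0.0, -0.00], [0.0, -0.00, 0.0], [0.00, -0.00, 0.00]]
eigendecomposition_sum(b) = [[-0.0, 0.00, 0.0], [0.0, -0.0, -0.00], [-0.0, 0.0, 0.0]] + [[-0.05, -0.02, 0.05], [0.38, 0.15, -0.37], [-0.18, -0.07, 0.18]] + [[0.03, 0.04, 0.08],[0.02, 0.03, 0.06],[0.03, 0.05, 0.10]]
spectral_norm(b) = 0.62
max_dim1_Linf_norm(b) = 0.4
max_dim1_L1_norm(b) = 0.9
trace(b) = 0.43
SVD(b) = [[-0.17, -0.54, -0.82], [0.86, -0.49, 0.15], [-0.48, -0.68, 0.55]] @ diag([0.6245332336000637, 0.15574483572235362, 0.001336515942830711]) @ [[0.67, 0.26, -0.69], [-0.49, -0.55, -0.68], [0.55, -0.8, 0.24]]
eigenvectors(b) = [[0.55, 0.12, 0.56],[-0.80, -0.89, 0.4],[0.24, 0.43, 0.73]]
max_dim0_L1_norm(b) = 0.73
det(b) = -0.00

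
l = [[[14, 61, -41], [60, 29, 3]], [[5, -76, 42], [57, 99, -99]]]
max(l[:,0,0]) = 14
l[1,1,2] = -99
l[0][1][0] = 60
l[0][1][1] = 29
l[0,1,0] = 60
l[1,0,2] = 42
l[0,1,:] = [60, 29, 3]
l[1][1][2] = -99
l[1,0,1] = -76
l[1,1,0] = 57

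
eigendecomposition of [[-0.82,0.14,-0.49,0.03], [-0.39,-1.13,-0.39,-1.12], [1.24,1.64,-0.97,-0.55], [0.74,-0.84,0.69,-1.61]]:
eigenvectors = [[0.03+0.28j, 0.03-0.28j, -0.54+0.00j, (-0.12+0j)], [0.09+0.36j, (0.09-0.36j), 0.50+0.00j, (0.56+0j)], [(0.82+0j), 0.82-0.00j, 0.59+0.00j, (-0.21+0j)], [0.11-0.31j, (0.11+0.31j), (-0.34+0j), (0.79+0j)]]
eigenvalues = [(-0.82+1.36j), (-0.82-1.36j), (-0.4+0j), (-2.5+0j)]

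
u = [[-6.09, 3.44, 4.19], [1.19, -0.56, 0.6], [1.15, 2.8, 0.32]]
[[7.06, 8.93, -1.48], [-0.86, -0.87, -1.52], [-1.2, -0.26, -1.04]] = u@[[-0.95, -0.93, -0.62], [-0.08, 0.22, 0.03], [0.37, 0.6, -1.28]]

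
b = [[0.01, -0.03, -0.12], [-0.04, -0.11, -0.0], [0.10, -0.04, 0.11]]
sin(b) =[[0.01, -0.03, -0.12],[-0.04, -0.11, -0.00],[0.1, -0.04, 0.11]]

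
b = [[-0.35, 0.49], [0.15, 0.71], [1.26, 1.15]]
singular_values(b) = [1.81, 0.71]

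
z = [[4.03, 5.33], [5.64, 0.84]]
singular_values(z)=[8.15, 3.27]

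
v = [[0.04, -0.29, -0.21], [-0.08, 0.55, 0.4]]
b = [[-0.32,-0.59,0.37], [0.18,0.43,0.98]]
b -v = [[-0.36, -0.3, 0.58],[0.26, -0.12, 0.58]]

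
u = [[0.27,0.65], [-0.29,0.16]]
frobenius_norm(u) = 0.78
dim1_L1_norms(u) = [0.92, 0.45]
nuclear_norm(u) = 1.03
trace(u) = 0.43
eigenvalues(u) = [(0.22+0.43j), (0.22-0.43j)]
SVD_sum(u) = [[0.25, 0.66], [0.02, 0.04]] + [[0.02, -0.01], [-0.31, 0.12]]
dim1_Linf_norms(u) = [0.65, 0.29]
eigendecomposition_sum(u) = [[(0.14+0.2j),(0.32-0.16j)], [-0.14+0.07j,0.08+0.23j]] + [[(0.14-0.2j), (0.32+0.16j)],[(-0.14-0.07j), 0.08-0.23j]]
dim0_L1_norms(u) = [0.56, 0.81]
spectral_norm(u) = 0.71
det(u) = 0.23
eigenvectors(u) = [[0.83+0.00j, (0.83-0j)], [(-0.07+0.55j), (-0.07-0.55j)]]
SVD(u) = [[1.00, 0.07], [0.07, -1.0]] @ diag([0.7050566705605217, 0.3286260660661475]) @ [[0.35, 0.93], [0.93, -0.35]]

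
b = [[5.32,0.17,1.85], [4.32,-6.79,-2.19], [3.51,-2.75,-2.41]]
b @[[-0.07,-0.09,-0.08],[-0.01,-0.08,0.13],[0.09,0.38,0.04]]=[[-0.21, 0.21, -0.33], [-0.43, -0.68, -1.32], [-0.44, -1.01, -0.73]]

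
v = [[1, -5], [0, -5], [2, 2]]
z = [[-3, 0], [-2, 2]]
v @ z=[[7, -10], [10, -10], [-10, 4]]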